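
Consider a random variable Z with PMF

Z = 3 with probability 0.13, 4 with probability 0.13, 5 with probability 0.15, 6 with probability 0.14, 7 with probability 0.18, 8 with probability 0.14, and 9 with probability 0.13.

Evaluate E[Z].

E[Z] = Σ z·P(Z=z)
 = 3·0.13 + 4·0.13 + 5·0.15 + 6·0.14 + 7·0.18 + 8·0.14 + 9·0.13
 = 0.39 + 0.52 + 0.75 + 0.84 + 1.26 + 1.12 + 1.17
 = 6.05

6.05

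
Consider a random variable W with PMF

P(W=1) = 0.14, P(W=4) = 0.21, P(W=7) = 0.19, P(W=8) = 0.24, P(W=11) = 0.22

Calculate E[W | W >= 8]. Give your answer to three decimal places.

P(W >= 8) = 0.24 + 0.22 = 0.46.
E[W | W >= 8] = [8·0.24 + 11·0.22] / 0.46
 = 4.34 / 0.46
 = 217/23

9.435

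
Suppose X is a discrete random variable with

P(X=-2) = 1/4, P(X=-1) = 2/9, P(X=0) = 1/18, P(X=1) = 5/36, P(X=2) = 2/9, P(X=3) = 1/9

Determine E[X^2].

3.25

E[X^2] = Σ x^2·P(X=x)
 = 4·1/4 + 1·2/9 + 0·1/18 + 1·5/36 + 4·2/9 + 9·1/9
 = 1 + 2/9 + 0 + 5/36 + 8/9 + 1
 = 13/4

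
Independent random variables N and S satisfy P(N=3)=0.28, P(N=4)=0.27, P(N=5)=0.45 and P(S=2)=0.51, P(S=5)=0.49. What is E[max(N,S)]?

E[max(N,S)] = Σ_n Σ_s max(n,s) · P(N=n)P(S=s)
 = 3·0.1428 + 5·0.1372 + 4·0.1377 + 5·0.1323 + 5·0.2295 + 5·0.2205
 = 0.4284 + 0.686 + 0.5508 + 0.6615 + 1.1475 + 1.1025
 = 4.5767

4.5767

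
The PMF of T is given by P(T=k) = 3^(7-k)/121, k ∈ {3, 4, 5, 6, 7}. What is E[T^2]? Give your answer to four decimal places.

E[T^2] = Σ t^2·P(T=t)
 = 9·81/121 + 16·27/121 + 25·9/121 + 36·3/121 + 49·1/121
 = 729/121 + 432/121 + 225/121 + 108/121 + 49/121
 = 1543/121

12.7521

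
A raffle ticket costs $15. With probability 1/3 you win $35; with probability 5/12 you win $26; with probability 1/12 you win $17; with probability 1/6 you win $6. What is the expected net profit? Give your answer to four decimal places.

E[payout] = 35·1/3 + 26·5/12 + 17·1/12 + 6·1/6
 = 35/3 + 65/6 + 17/12 + 1
 = 299/12
Net = 299/12 - 15 = 119/12

9.9167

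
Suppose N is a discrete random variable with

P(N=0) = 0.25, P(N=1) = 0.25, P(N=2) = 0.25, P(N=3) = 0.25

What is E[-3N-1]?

-5.5

E[-3N-1] = Σ (-3n-1)·P(N=n)
 = (-1)·0.25 + (-4)·0.25 + (-7)·0.25 + (-10)·0.25
 = (-0.25) + (-1) + (-1.75) + (-2.5)
 = -5.5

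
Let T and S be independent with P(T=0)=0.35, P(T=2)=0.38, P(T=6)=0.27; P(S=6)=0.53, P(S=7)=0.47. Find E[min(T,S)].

2.38

E[min(T,S)] = Σ_t Σ_s min(t,s) · P(T=t)P(S=s)
 = 0·0.1855 + 0·0.1645 + 2·0.2014 + 2·0.1786 + 6·0.1431 + 6·0.1269
 = 0 + 0 + 0.4028 + 0.3572 + 0.8586 + 0.7614
 = 2.38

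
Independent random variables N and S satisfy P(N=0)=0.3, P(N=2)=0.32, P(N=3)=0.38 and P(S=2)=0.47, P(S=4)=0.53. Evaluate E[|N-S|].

E[|N-S|] = Σ_n Σ_s |n-s| · P(N=n)P(S=s)
 = 2·0.141 + 4·0.159 + 0·0.1504 + 2·0.1696 + 1·0.1786 + 1·0.2014
 = 0.282 + 0.636 + 0 + 0.3392 + 0.1786 + 0.2014
 = 1.6372

1.6372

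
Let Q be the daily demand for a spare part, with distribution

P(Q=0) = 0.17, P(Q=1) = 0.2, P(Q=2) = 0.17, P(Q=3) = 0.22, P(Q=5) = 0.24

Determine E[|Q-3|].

1.56

E[|Q-3|] = Σ |q-3|·P(Q=q)
 = 3·0.17 + 2·0.2 + 1·0.17 + 0·0.22 + 2·0.24
 = 0.51 + 0.4 + 0.17 + 0 + 0.48
 = 1.56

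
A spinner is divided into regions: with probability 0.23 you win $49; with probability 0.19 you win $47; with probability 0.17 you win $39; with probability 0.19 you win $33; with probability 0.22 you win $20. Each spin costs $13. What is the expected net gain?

E[payout] = 49·0.23 + 47·0.19 + 39·0.17 + 33·0.19 + 20·0.22
 = 11.27 + 8.93 + 6.63 + 6.27 + 4.4
 = 37.5
Net = 37.5 - 13 = 24.5

24.5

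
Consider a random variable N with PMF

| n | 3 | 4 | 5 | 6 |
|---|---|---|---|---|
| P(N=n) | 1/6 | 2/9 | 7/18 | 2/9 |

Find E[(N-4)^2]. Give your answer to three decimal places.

E[(N-4)^2] = Σ (n-4)^2·P(N=n)
 = 1·1/6 + 0·2/9 + 1·7/18 + 4·2/9
 = 1/6 + 0 + 7/18 + 8/9
 = 13/9

1.444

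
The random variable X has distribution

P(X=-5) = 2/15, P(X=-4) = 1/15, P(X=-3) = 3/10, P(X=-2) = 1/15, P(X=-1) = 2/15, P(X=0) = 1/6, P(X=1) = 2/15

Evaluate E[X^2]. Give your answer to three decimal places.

E[X^2] = Σ x^2·P(X=x)
 = 25·2/15 + 16·1/15 + 9·3/10 + 4·1/15 + 1·2/15 + 0·1/6 + 1·2/15
 = 10/3 + 16/15 + 27/10 + 4/15 + 2/15 + 0 + 2/15
 = 229/30

7.633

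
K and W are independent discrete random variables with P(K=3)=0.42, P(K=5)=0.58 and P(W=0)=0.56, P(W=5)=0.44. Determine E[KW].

9.152

E[KW] = Σ_k Σ_w kw · P(K=k)P(W=w)
 = 0·0.2352 + 15·0.1848 + 0·0.3248 + 25·0.2552
 = 0 + 2.772 + 0 + 6.38
 = 9.152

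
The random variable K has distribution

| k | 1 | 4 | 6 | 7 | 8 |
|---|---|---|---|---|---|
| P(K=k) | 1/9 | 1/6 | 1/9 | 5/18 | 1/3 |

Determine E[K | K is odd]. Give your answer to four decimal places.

5.2857

P(K is odd) = 1/9 + 5/18 = 7/18.
E[K | K is odd] = [1·1/9 + 7·5/18] / (7/18)
 = 37/18 / (7/18)
 = 37/7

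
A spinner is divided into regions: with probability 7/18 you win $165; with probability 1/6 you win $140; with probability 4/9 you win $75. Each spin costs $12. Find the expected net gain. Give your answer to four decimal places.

E[payout] = 165·7/18 + 140·1/6 + 75·4/9
 = 385/6 + 70/3 + 100/3
 = 725/6
Net = 725/6 - 12 = 653/6

108.8333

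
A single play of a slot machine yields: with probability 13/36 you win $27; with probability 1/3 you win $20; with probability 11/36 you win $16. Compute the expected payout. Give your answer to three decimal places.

21.306

E[payout] = 27·13/36 + 20·1/3 + 16·11/36
 = 39/4 + 20/3 + 44/9
 = 767/36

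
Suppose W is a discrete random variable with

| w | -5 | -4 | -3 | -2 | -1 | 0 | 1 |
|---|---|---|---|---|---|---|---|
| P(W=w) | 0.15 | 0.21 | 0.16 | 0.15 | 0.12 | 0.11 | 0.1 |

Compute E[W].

-2.39

E[W] = Σ w·P(W=w)
 = (-5)·0.15 + (-4)·0.21 + (-3)·0.16 + (-2)·0.15 + (-1)·0.12 + 0·0.11 + 1·0.1
 = (-0.75) + (-0.84) + (-0.48) + (-0.3) + (-0.12) + 0 + 0.1
 = -2.39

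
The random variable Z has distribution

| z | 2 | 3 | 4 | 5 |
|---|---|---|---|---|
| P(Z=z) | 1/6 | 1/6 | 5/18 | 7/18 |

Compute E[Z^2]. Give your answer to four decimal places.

16.3333

E[Z^2] = Σ z^2·P(Z=z)
 = 4·1/6 + 9·1/6 + 16·5/18 + 25·7/18
 = 2/3 + 3/2 + 40/9 + 175/18
 = 49/3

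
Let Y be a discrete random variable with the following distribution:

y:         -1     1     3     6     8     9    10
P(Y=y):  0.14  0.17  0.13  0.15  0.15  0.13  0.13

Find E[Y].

E[Y] = Σ y·P(Y=y)
 = (-1)·0.14 + 1·0.17 + 3·0.13 + 6·0.15 + 8·0.15 + 9·0.13 + 10·0.13
 = (-0.14) + 0.17 + 0.39 + 0.9 + 1.2 + 1.17 + 1.3
 = 4.99

4.99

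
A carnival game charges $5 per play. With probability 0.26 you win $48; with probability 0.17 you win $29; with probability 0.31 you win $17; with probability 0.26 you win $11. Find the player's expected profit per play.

20.54

E[payout] = 48·0.26 + 29·0.17 + 17·0.31 + 11·0.26
 = 12.48 + 4.93 + 5.27 + 2.86
 = 25.54
Net = 25.54 - 5 = 20.54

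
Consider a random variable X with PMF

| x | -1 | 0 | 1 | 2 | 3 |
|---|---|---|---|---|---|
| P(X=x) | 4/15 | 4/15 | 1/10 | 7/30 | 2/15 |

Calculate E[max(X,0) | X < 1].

P(X < 1) = 4/15 + 4/15 = 8/15.
E[max(X,0) | X < 1] = [0·4/15 + 0·4/15] / (8/15)
 = 0 / (8/15)
 = 0

0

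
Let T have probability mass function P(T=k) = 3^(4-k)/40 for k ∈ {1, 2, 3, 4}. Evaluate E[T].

1.45

E[T] = Σ t·P(T=t)
 = 1·27/40 + 2·9/40 + 3·3/40 + 4·1/40
 = 27/40 + 9/20 + 9/40 + 1/10
 = 29/20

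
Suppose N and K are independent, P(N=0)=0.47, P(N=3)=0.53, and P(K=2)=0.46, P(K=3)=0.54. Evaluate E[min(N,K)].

E[min(N,K)] = Σ_n Σ_k min(n,k) · P(N=n)P(K=k)
 = 0·0.2162 + 0·0.2538 + 2·0.2438 + 3·0.2862
 = 0 + 0 + 0.4876 + 0.8586
 = 1.3462

1.3462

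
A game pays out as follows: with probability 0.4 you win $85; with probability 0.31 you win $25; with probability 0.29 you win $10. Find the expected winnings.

44.65

E[payout] = 85·0.4 + 25·0.31 + 10·0.29
 = 34 + 7.75 + 2.9
 = 44.65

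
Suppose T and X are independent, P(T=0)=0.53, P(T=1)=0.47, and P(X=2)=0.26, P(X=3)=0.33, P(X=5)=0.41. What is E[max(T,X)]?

3.56

E[max(T,X)] = Σ_t Σ_x max(t,x) · P(T=t)P(X=x)
 = 2·0.1378 + 3·0.1749 + 5·0.2173 + 2·0.1222 + 3·0.1551 + 5·0.1927
 = 0.2756 + 0.5247 + 1.0865 + 0.2444 + 0.4653 + 0.9635
 = 3.56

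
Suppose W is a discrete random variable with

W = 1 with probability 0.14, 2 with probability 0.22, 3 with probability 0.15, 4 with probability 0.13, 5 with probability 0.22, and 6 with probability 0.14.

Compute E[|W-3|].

1.49

E[|W-3|] = Σ |w-3|·P(W=w)
 = 2·0.14 + 1·0.22 + 0·0.15 + 1·0.13 + 2·0.22 + 3·0.14
 = 0.28 + 0.22 + 0 + 0.13 + 0.44 + 0.42
 = 1.49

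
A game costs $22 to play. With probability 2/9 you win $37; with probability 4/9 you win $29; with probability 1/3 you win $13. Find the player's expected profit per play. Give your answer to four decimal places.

3.4444

E[payout] = 37·2/9 + 29·4/9 + 13·1/3
 = 74/9 + 116/9 + 13/3
 = 229/9
Net = 229/9 - 22 = 31/9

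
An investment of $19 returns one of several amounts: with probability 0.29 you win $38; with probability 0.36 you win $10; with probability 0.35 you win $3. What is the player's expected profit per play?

E[payout] = 38·0.29 + 10·0.36 + 3·0.35
 = 11.02 + 3.6 + 1.05
 = 15.67
Net = 15.67 - 19 = -3.33

-3.33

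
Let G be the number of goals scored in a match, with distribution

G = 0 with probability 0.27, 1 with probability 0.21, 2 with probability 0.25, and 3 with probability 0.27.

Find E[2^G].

E[2^G] = Σ 2^g·P(G=g)
 = 1·0.27 + 2·0.21 + 4·0.25 + 8·0.27
 = 0.27 + 0.42 + 1 + 2.16
 = 3.85

3.85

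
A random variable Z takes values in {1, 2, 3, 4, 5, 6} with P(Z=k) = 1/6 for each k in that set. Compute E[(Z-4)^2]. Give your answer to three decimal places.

E[(Z-4)^2] = Σ (z-4)^2·P(Z=z)
 = 9·1/6 + 4·1/6 + 1·1/6 + 0·1/6 + 1·1/6 + 4·1/6
 = 3/2 + 2/3 + 1/6 + 0 + 1/6 + 2/3
 = 19/6

3.167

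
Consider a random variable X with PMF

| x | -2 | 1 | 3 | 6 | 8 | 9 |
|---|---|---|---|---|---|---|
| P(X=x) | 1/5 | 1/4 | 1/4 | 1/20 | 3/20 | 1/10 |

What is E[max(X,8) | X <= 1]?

P(X <= 1) = 1/5 + 1/4 = 9/20.
E[max(X,8) | X <= 1] = [8·1/5 + 8·1/4] / (9/20)
 = 18/5 / (9/20)
 = 8

8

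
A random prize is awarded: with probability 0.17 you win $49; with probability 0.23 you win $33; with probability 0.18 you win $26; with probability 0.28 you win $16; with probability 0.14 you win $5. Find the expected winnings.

25.78

E[payout] = 49·0.17 + 33·0.23 + 26·0.18 + 16·0.28 + 5·0.14
 = 8.33 + 7.59 + 4.68 + 4.48 + 0.7
 = 25.78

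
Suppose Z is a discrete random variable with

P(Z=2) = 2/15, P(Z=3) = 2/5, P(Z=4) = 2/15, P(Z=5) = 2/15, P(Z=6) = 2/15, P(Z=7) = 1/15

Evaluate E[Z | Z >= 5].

5.8

P(Z >= 5) = 2/15 + 2/15 + 1/15 = 1/3.
E[Z | Z >= 5] = [5·2/15 + 6·2/15 + 7·1/15] / (1/3)
 = 29/15 / (1/3)
 = 29/5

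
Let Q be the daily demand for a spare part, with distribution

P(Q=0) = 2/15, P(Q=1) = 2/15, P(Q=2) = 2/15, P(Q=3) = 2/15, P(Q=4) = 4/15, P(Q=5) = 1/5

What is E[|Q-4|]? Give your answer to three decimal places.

E[|Q-4|] = Σ |q-4|·P(Q=q)
 = 4·2/15 + 3·2/15 + 2·2/15 + 1·2/15 + 0·4/15 + 1·1/5
 = 8/15 + 2/5 + 4/15 + 2/15 + 0 + 1/5
 = 23/15

1.533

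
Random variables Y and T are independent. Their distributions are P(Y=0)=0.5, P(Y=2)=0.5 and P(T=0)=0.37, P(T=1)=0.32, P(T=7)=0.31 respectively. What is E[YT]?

2.49

E[YT] = Σ_y Σ_t yt · P(Y=y)P(T=t)
 = 0·0.185 + 0·0.16 + 0·0.155 + 0·0.185 + 2·0.16 + 14·0.155
 = 0 + 0 + 0 + 0 + 0.32 + 2.17
 = 2.49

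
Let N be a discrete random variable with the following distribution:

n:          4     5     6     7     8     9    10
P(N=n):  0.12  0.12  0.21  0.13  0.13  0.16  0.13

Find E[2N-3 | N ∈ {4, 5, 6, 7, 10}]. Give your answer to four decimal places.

9.8169

P(N ∈ {4, 5, 6, 7, 10}) = 0.12 + 0.12 + 0.21 + 0.13 + 0.13 = 0.71.
E[2N-3 | N ∈ {4, 5, 6, 7, 10}] = [5·0.12 + 7·0.12 + 9·0.21 + 11·0.13 + 17·0.13] / 0.71
 = 6.97 / 0.71
 = 697/71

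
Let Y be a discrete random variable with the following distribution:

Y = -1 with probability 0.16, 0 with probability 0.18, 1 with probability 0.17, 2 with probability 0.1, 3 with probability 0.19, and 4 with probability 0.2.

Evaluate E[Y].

1.58

E[Y] = Σ y·P(Y=y)
 = (-1)·0.16 + 0·0.18 + 1·0.17 + 2·0.1 + 3·0.19 + 4·0.2
 = (-0.16) + 0 + 0.17 + 0.2 + 0.57 + 0.8
 = 1.58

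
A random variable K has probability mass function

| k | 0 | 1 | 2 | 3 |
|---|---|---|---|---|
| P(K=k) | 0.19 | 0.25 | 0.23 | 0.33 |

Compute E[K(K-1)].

E[K(K-1)] = Σ k(k-1)·P(K=k)
 = 0·0.19 + 0·0.25 + 2·0.23 + 6·0.33
 = 0 + 0 + 0.46 + 1.98
 = 2.44

2.44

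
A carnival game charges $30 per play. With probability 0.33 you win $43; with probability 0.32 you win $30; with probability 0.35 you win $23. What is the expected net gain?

1.84

E[payout] = 43·0.33 + 30·0.32 + 23·0.35
 = 14.19 + 9.6 + 8.05
 = 31.84
Net = 31.84 - 30 = 1.84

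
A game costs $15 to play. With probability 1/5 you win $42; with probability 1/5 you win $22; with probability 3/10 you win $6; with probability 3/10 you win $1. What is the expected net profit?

E[payout] = 42·1/5 + 22·1/5 + 6·3/10 + 1·3/10
 = 42/5 + 22/5 + 9/5 + 3/10
 = 149/10
Net = 149/10 - 15 = -1/10

-0.1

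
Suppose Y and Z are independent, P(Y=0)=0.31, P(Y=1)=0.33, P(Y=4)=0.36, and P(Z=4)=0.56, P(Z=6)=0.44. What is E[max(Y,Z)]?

E[max(Y,Z)] = Σ_y Σ_z max(y,z) · P(Y=y)P(Z=z)
 = 4·0.1736 + 6·0.1364 + 4·0.1848 + 6·0.1452 + 4·0.2016 + 6·0.1584
 = 0.6944 + 0.8184 + 0.7392 + 0.8712 + 0.8064 + 0.9504
 = 4.88

4.88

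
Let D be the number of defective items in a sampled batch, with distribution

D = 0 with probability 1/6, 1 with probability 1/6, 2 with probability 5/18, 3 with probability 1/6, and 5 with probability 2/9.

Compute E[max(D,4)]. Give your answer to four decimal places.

4.2222

E[max(D,4)] = Σ max(d,4)·P(D=d)
 = 4·1/6 + 4·1/6 + 4·5/18 + 4·1/6 + 5·2/9
 = 2/3 + 2/3 + 10/9 + 2/3 + 10/9
 = 38/9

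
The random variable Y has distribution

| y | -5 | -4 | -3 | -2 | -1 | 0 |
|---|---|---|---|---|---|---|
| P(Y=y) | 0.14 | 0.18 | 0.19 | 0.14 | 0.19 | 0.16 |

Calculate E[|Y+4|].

E[|Y+4|] = Σ |y+4|·P(Y=y)
 = 1·0.14 + 0·0.18 + 1·0.19 + 2·0.14 + 3·0.19 + 4·0.16
 = 0.14 + 0 + 0.19 + 0.28 + 0.57 + 0.64
 = 1.82

1.82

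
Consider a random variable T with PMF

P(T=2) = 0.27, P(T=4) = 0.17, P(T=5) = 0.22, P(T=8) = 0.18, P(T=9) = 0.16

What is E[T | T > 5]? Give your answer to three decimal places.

8.471

P(T > 5) = 0.18 + 0.16 = 0.34.
E[T | T > 5] = [8·0.18 + 9·0.16] / 0.34
 = 2.88 / 0.34
 = 144/17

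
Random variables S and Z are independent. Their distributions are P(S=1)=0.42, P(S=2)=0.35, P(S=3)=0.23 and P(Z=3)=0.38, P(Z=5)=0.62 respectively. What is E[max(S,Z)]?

E[max(S,Z)] = Σ_s Σ_z max(s,z) · P(S=s)P(Z=z)
 = 3·0.1596 + 5·0.2604 + 3·0.133 + 5·0.217 + 3·0.0874 + 5·0.1426
 = 0.4788 + 1.302 + 0.399 + 1.085 + 0.2622 + 0.713
 = 4.24

4.24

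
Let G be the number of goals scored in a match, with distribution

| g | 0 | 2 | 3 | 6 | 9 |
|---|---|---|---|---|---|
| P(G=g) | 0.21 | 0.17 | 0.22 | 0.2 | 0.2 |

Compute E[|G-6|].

3.2

E[|G-6|] = Σ |g-6|·P(G=g)
 = 6·0.21 + 4·0.17 + 3·0.22 + 0·0.2 + 3·0.2
 = 1.26 + 0.68 + 0.66 + 0 + 0.6
 = 3.2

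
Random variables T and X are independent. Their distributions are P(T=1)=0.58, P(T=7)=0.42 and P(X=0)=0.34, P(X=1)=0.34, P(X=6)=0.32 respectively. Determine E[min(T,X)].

E[min(T,X)] = Σ_t Σ_x min(t,x) · P(T=t)P(X=x)
 = 0·0.1972 + 1·0.1972 + 1·0.1856 + 0·0.1428 + 1·0.1428 + 6·0.1344
 = 0 + 0.1972 + 0.1856 + 0 + 0.1428 + 0.8064
 = 1.332

1.332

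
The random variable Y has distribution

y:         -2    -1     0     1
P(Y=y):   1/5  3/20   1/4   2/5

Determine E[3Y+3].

2.55

E[3Y+3] = Σ (3y+3)·P(Y=y)
 = (-3)·1/5 + 0·3/20 + 3·1/4 + 6·2/5
 = (-3/5) + 0 + 3/4 + 12/5
 = 51/20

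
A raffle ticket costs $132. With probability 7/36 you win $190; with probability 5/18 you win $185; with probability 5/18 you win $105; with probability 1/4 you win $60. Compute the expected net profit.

E[payout] = 190·7/36 + 185·5/18 + 105·5/18 + 60·1/4
 = 665/18 + 925/18 + 175/6 + 15
 = 265/2
Net = 265/2 - 132 = 1/2

0.5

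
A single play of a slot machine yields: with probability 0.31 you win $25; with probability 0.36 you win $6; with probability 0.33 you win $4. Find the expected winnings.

E[payout] = 25·0.31 + 6·0.36 + 4·0.33
 = 7.75 + 2.16 + 1.32
 = 11.23

11.23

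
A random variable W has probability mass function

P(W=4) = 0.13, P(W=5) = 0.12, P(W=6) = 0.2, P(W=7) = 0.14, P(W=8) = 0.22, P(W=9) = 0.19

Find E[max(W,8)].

E[max(W,8)] = Σ max(w,8)·P(W=w)
 = 8·0.13 + 8·0.12 + 8·0.2 + 8·0.14 + 8·0.22 + 9·0.19
 = 1.04 + 0.96 + 1.6 + 1.12 + 1.76 + 1.71
 = 8.19

8.19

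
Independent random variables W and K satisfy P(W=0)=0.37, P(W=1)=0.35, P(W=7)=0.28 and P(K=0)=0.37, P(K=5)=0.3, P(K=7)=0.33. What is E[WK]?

8.8011

E[WK] = Σ_w Σ_k wk · P(W=w)P(K=k)
 = 0·0.1369 + 0·0.111 + 0·0.1221 + 0·0.1295 + 5·0.105 + 7·0.1155 + 0·0.1036 + 35·0.084 + 49·0.0924
 = 0 + 0 + 0 + 0 + 0.525 + 0.8085 + 0 + 2.94 + 4.5276
 = 8.8011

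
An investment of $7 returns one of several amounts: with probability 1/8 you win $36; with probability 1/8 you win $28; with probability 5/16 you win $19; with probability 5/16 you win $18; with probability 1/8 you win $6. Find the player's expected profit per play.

E[payout] = 36·1/8 + 28·1/8 + 19·5/16 + 18·5/16 + 6·1/8
 = 9/2 + 7/2 + 95/16 + 45/8 + 3/4
 = 325/16
Net = 325/16 - 7 = 213/16

13.3125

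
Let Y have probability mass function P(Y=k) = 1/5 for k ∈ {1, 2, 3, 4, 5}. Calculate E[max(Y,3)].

E[max(Y,3)] = Σ max(y,3)·P(Y=y)
 = 3·1/5 + 3·1/5 + 3·1/5 + 4·1/5 + 5·1/5
 = 3/5 + 3/5 + 3/5 + 4/5 + 1
 = 18/5

3.6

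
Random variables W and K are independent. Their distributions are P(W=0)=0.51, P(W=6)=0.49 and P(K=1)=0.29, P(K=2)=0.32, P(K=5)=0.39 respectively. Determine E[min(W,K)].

1.4112

E[min(W,K)] = Σ_w Σ_k min(w,k) · P(W=w)P(K=k)
 = 0·0.1479 + 0·0.1632 + 0·0.1989 + 1·0.1421 + 2·0.1568 + 5·0.1911
 = 0 + 0 + 0 + 0.1421 + 0.3136 + 0.9555
 = 1.4112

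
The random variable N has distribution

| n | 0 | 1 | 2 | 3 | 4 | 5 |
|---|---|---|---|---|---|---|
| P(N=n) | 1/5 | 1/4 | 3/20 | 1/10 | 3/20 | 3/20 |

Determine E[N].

2.2

E[N] = Σ n·P(N=n)
 = 0·1/5 + 1·1/4 + 2·3/20 + 3·1/10 + 4·3/20 + 5·3/20
 = 0 + 1/4 + 3/10 + 3/10 + 3/5 + 3/4
 = 11/5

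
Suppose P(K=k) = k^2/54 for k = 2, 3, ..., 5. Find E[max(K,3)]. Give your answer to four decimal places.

E[max(K,3)] = Σ max(k,3)·P(K=k)
 = 3·2/27 + 3·1/6 + 4·8/27 + 5·25/54
 = 2/9 + 1/2 + 32/27 + 125/54
 = 38/9

4.2222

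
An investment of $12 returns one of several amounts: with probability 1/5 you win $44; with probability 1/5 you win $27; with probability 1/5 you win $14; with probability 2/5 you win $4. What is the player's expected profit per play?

6.6

E[payout] = 44·1/5 + 27·1/5 + 14·1/5 + 4·2/5
 = 44/5 + 27/5 + 14/5 + 8/5
 = 93/5
Net = 93/5 - 12 = 33/5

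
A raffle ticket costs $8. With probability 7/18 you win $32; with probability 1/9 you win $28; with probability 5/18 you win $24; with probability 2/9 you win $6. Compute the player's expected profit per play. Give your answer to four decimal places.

E[payout] = 32·7/18 + 28·1/9 + 24·5/18 + 6·2/9
 = 112/9 + 28/9 + 20/3 + 4/3
 = 212/9
Net = 212/9 - 8 = 140/9

15.5556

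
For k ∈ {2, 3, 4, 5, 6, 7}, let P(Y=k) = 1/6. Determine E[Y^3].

130.5

E[Y^3] = Σ y^3·P(Y=y)
 = 8·1/6 + 27·1/6 + 64·1/6 + 125·1/6 + 216·1/6 + 343·1/6
 = 4/3 + 9/2 + 32/3 + 125/6 + 36 + 343/6
 = 261/2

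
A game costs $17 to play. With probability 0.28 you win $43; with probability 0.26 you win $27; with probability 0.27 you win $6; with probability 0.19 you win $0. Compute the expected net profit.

E[payout] = 43·0.28 + 27·0.26 + 6·0.27 + 0·0.19
 = 12.04 + 7.02 + 1.62 + 0
 = 20.68
Net = 20.68 - 17 = 3.68

3.68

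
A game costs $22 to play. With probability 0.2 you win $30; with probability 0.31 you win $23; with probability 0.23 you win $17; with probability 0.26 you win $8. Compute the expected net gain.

E[payout] = 30·0.2 + 23·0.31 + 17·0.23 + 8·0.26
 = 6 + 7.13 + 3.91 + 2.08
 = 19.12
Net = 19.12 - 22 = -2.88

-2.88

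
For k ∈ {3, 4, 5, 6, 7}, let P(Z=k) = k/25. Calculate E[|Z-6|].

E[|Z-6|] = Σ |z-6|·P(Z=z)
 = 3·3/25 + 2·4/25 + 1·1/5 + 0·6/25 + 1·7/25
 = 9/25 + 8/25 + 1/5 + 0 + 7/25
 = 29/25

1.16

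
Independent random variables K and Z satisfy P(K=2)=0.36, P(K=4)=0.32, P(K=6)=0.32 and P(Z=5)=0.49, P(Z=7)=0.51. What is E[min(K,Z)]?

E[min(K,Z)] = Σ_k Σ_z min(k,z) · P(K=k)P(Z=z)
 = 2·0.1764 + 2·0.1836 + 4·0.1568 + 4·0.1632 + 5·0.1568 + 6·0.1632
 = 0.3528 + 0.3672 + 0.6272 + 0.6528 + 0.784 + 0.9792
 = 3.7632

3.7632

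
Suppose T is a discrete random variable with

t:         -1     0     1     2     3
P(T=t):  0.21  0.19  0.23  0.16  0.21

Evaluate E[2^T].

E[2^T] = Σ 2^t·P(T=t)
 = 0.5·0.21 + 1·0.19 + 2·0.23 + 4·0.16 + 8·0.21
 = 0.105 + 0.19 + 0.46 + 0.64 + 1.68
 = 3.075

3.075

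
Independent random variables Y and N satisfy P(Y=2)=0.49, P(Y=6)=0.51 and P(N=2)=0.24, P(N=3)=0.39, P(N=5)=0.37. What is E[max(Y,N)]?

E[max(Y,N)] = Σ_y Σ_n max(y,n) · P(Y=y)P(N=n)
 = 2·0.1176 + 3·0.1911 + 5·0.1813 + 6·0.1224 + 6·0.1989 + 6·0.1887
 = 0.2352 + 0.5733 + 0.9065 + 0.7344 + 1.1934 + 1.1322
 = 4.775

4.775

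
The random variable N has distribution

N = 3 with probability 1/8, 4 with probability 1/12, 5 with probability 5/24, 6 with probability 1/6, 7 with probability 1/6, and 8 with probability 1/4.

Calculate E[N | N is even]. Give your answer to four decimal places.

P(N is even) = 1/12 + 1/6 + 1/4 = 1/2.
E[N | N is even] = [4·1/12 + 6·1/6 + 8·1/4] / (1/2)
 = 10/3 / (1/2)
 = 20/3

6.6667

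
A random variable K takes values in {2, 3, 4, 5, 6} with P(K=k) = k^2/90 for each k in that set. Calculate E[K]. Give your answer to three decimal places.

4.889

E[K] = Σ k·P(K=k)
 = 2·2/45 + 3·1/10 + 4·8/45 + 5·5/18 + 6·2/5
 = 4/45 + 3/10 + 32/45 + 25/18 + 12/5
 = 44/9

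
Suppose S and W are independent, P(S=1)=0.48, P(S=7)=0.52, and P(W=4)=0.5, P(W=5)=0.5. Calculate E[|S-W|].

2.98

E[|S-W|] = Σ_s Σ_w |s-w| · P(S=s)P(W=w)
 = 3·0.24 + 4·0.24 + 3·0.26 + 2·0.26
 = 0.72 + 0.96 + 0.78 + 0.52
 = 2.98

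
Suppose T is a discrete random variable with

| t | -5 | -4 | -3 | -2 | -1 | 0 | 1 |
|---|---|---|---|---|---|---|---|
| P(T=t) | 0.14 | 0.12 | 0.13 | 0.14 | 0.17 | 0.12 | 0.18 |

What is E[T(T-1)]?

9.34

E[T(T-1)] = Σ t(t-1)·P(T=t)
 = 30·0.14 + 20·0.12 + 12·0.13 + 6·0.14 + 2·0.17 + 0·0.12 + 0·0.18
 = 4.2 + 2.4 + 1.56 + 0.84 + 0.34 + 0 + 0
 = 9.34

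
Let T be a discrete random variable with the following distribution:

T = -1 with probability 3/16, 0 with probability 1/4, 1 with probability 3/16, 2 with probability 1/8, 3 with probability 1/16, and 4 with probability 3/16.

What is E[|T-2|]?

1.6875

E[|T-2|] = Σ |t-2|·P(T=t)
 = 3·3/16 + 2·1/4 + 1·3/16 + 0·1/8 + 1·1/16 + 2·3/16
 = 9/16 + 1/2 + 3/16 + 0 + 1/16 + 3/8
 = 27/16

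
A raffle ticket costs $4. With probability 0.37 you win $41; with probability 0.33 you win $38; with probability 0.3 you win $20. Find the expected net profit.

29.71

E[payout] = 41·0.37 + 38·0.33 + 20·0.3
 = 15.17 + 12.54 + 6
 = 33.71
Net = 33.71 - 4 = 29.71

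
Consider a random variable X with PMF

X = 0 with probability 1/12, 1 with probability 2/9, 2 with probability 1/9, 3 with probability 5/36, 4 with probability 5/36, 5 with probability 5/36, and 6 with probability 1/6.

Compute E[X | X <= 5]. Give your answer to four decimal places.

2.5333

P(X <= 5) = 1/12 + 2/9 + 1/9 + 5/36 + 5/36 + 5/36 = 5/6.
E[X | X <= 5] = [0·1/12 + 1·2/9 + 2·1/9 + 3·5/36 + 4·5/36 + 5·5/36] / (5/6)
 = 19/9 / (5/6)
 = 38/15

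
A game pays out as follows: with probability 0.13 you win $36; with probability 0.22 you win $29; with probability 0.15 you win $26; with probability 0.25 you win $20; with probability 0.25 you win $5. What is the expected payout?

E[payout] = 36·0.13 + 29·0.22 + 26·0.15 + 20·0.25 + 5·0.25
 = 4.68 + 6.38 + 3.9 + 5 + 1.25
 = 21.21

21.21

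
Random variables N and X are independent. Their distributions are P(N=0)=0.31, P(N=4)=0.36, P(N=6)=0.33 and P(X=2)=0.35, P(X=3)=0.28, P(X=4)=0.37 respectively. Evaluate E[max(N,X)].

E[max(N,X)] = Σ_n Σ_x max(n,x) · P(N=n)P(X=x)
 = 2·0.1085 + 3·0.0868 + 4·0.1147 + 4·0.126 + 4·0.1008 + 4·0.1332 + 6·0.1155 + 6·0.0924 + 6·0.1221
 = 0.217 + 0.2604 + 0.4588 + 0.504 + 0.4032 + 0.5328 + 0.693 + 0.5544 + 0.7326
 = 4.3562

4.3562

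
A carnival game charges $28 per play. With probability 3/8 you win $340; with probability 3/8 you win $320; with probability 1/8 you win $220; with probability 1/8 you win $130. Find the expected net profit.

E[payout] = 340·3/8 + 320·3/8 + 220·1/8 + 130·1/8
 = 255/2 + 120 + 55/2 + 65/4
 = 1165/4
Net = 1165/4 - 28 = 1053/4

263.25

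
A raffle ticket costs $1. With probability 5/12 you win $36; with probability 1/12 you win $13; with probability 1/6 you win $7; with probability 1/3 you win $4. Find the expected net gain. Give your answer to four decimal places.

17.5833

E[payout] = 36·5/12 + 13·1/12 + 7·1/6 + 4·1/3
 = 15 + 13/12 + 7/6 + 4/3
 = 223/12
Net = 223/12 - 1 = 211/12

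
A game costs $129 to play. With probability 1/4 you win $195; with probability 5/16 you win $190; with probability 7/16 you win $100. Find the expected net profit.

E[payout] = 195·1/4 + 190·5/16 + 100·7/16
 = 195/4 + 475/8 + 175/4
 = 1215/8
Net = 1215/8 - 129 = 183/8

22.875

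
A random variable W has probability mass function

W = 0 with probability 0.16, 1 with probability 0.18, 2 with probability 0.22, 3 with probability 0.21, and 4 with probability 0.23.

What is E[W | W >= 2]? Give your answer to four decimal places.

3.0152

P(W >= 2) = 0.22 + 0.21 + 0.23 = 0.66.
E[W | W >= 2] = [2·0.22 + 3·0.21 + 4·0.23] / 0.66
 = 1.99 / 0.66
 = 199/66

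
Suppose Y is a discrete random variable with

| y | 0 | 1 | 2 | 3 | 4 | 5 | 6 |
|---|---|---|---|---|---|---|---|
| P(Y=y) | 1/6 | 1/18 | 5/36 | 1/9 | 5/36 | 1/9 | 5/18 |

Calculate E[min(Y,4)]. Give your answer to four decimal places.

2.7778

E[min(Y,4)] = Σ min(y,4)·P(Y=y)
 = 0·1/6 + 1·1/18 + 2·5/36 + 3·1/9 + 4·5/36 + 4·1/9 + 4·5/18
 = 0 + 1/18 + 5/18 + 1/3 + 5/9 + 4/9 + 10/9
 = 25/9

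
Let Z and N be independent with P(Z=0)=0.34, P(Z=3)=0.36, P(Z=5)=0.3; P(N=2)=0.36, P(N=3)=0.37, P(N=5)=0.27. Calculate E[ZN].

8.2044

E[ZN] = Σ_z Σ_n zn · P(Z=z)P(N=n)
 = 0·0.1224 + 0·0.1258 + 0·0.0918 + 6·0.1296 + 9·0.1332 + 15·0.0972 + 10·0.108 + 15·0.111 + 25·0.081
 = 0 + 0 + 0 + 0.7776 + 1.1988 + 1.458 + 1.08 + 1.665 + 2.025
 = 8.2044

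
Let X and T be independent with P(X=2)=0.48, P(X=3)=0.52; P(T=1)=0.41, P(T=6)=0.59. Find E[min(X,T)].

1.8968

E[min(X,T)] = Σ_x Σ_t min(x,t) · P(X=x)P(T=t)
 = 1·0.1968 + 2·0.2832 + 1·0.2132 + 3·0.3068
 = 0.1968 + 0.5664 + 0.2132 + 0.9204
 = 1.8968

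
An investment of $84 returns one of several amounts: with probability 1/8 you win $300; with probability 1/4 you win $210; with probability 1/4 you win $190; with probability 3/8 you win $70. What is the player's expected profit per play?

E[payout] = 300·1/8 + 210·1/4 + 190·1/4 + 70·3/8
 = 75/2 + 105/2 + 95/2 + 105/4
 = 655/4
Net = 655/4 - 84 = 319/4

79.75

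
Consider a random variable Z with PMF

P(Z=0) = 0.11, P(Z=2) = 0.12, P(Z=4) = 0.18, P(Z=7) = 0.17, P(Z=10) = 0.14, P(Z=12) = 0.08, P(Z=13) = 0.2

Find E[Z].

7.11

E[Z] = Σ z·P(Z=z)
 = 0·0.11 + 2·0.12 + 4·0.18 + 7·0.17 + 10·0.14 + 12·0.08 + 13·0.2
 = 0 + 0.24 + 0.72 + 1.19 + 1.4 + 0.96 + 2.6
 = 7.11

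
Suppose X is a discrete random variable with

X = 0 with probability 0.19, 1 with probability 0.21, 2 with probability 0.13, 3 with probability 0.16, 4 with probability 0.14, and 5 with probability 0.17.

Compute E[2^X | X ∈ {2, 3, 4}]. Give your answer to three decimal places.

9.395

P(X ∈ {2, 3, 4}) = 0.13 + 0.16 + 0.14 = 0.43.
E[2^X | X ∈ {2, 3, 4}] = [4·0.13 + 8·0.16 + 16·0.14] / 0.43
 = 4.04 / 0.43
 = 404/43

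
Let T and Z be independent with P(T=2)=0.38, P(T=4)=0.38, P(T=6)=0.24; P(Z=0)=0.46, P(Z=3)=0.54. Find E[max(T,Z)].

E[max(T,Z)] = Σ_t Σ_z max(t,z) · P(T=t)P(Z=z)
 = 2·0.1748 + 3·0.2052 + 4·0.1748 + 4·0.2052 + 6·0.1104 + 6·0.1296
 = 0.3496 + 0.6156 + 0.6992 + 0.8208 + 0.6624 + 0.7776
 = 3.9252

3.9252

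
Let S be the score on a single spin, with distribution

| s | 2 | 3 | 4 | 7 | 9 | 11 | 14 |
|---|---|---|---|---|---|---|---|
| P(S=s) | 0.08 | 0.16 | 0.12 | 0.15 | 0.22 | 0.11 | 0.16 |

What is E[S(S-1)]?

E[S(S-1)] = Σ s(s-1)·P(S=s)
 = 2·0.08 + 6·0.16 + 12·0.12 + 42·0.15 + 72·0.22 + 110·0.11 + 182·0.16
 = 0.16 + 0.96 + 1.44 + 6.3 + 15.84 + 12.1 + 29.12
 = 65.92

65.92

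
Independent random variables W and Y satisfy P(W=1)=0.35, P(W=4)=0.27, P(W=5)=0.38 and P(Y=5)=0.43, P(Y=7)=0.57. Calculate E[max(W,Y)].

E[max(W,Y)] = Σ_w Σ_y max(w,y) · P(W=w)P(Y=y)
 = 5·0.1505 + 7·0.1995 + 5·0.1161 + 7·0.1539 + 5·0.1634 + 7·0.2166
 = 0.7525 + 1.3965 + 0.5805 + 1.0773 + 0.817 + 1.5162
 = 6.14

6.14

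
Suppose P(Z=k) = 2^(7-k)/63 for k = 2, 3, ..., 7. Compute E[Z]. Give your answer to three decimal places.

E[Z] = Σ z·P(Z=z)
 = 2·32/63 + 3·16/63 + 4·8/63 + 5·4/63 + 6·2/63 + 7·1/63
 = 64/63 + 16/21 + 32/63 + 20/63 + 4/21 + 1/9
 = 61/21

2.905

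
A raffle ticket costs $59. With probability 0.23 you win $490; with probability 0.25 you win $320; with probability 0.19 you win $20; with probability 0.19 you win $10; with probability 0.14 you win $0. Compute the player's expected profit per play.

E[payout] = 490·0.23 + 320·0.25 + 20·0.19 + 10·0.19 + 0·0.14
 = 112.7 + 80 + 3.8 + 1.9 + 0
 = 198.4
Net = 198.4 - 59 = 139.4

139.4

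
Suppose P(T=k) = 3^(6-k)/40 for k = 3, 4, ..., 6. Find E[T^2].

12.45

E[T^2] = Σ t^2·P(T=t)
 = 9·27/40 + 16·9/40 + 25·3/40 + 36·1/40
 = 243/40 + 18/5 + 15/8 + 9/10
 = 249/20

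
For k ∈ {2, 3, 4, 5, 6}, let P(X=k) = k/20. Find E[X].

E[X] = Σ x·P(X=x)
 = 2·1/10 + 3·3/20 + 4·1/5 + 5·1/4 + 6·3/10
 = 1/5 + 9/20 + 4/5 + 5/4 + 9/5
 = 9/2

4.5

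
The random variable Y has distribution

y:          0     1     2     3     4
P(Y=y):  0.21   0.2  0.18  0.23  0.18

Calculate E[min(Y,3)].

E[min(Y,3)] = Σ min(y,3)·P(Y=y)
 = 0·0.21 + 1·0.2 + 2·0.18 + 3·0.23 + 3·0.18
 = 0 + 0.2 + 0.36 + 0.69 + 0.54
 = 1.79

1.79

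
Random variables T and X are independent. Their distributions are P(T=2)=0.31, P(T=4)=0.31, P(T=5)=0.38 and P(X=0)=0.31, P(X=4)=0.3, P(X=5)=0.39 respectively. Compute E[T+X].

E[T+X] = Σ_t Σ_x (t+x) · P(T=t)P(X=x)
 = 2·0.0961 + 6·0.093 + 7·0.1209 + 4·0.0961 + 8·0.093 + 9·0.1209 + 5·0.1178 + 9·0.114 + 10·0.1482
 = 0.1922 + 0.558 + 0.8463 + 0.3844 + 0.744 + 1.0881 + 0.589 + 1.026 + 1.482
 = 6.91

6.91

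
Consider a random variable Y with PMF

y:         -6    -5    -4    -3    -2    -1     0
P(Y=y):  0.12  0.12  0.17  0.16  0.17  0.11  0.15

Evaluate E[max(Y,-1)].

-0.85

E[max(Y,-1)] = Σ max(y,-1)·P(Y=y)
 = (-1)·0.12 + (-1)·0.12 + (-1)·0.17 + (-1)·0.16 + (-1)·0.17 + (-1)·0.11 + 0·0.15
 = (-0.12) + (-0.12) + (-0.17) + (-0.16) + (-0.17) + (-0.11) + 0
 = -0.85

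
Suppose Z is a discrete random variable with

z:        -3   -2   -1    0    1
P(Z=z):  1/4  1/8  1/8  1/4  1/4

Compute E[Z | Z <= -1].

P(Z <= -1) = 1/4 + 1/8 + 1/8 = 1/2.
E[Z | Z <= -1] = [(-3)·1/4 + (-2)·1/8 + (-1)·1/8] / (1/2)
 = -9/8 / (1/2)
 = -9/4

-2.25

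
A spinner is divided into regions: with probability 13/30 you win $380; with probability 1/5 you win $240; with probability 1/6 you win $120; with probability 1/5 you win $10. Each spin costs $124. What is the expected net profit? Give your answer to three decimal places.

110.667

E[payout] = 380·13/30 + 240·1/5 + 120·1/6 + 10·1/5
 = 494/3 + 48 + 20 + 2
 = 704/3
Net = 704/3 - 124 = 332/3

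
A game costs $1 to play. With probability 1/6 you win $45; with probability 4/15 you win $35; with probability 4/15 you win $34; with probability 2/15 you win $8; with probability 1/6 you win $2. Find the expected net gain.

E[payout] = 45·1/6 + 35·4/15 + 34·4/15 + 8·2/15 + 2·1/6
 = 15/2 + 28/3 + 136/15 + 16/15 + 1/3
 = 273/10
Net = 273/10 - 1 = 263/10

26.3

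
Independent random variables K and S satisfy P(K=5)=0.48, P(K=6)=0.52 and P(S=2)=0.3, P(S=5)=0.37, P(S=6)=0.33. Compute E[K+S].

E[K+S] = Σ_k Σ_s (k+s) · P(K=k)P(S=s)
 = 7·0.144 + 10·0.1776 + 11·0.1584 + 8·0.156 + 11·0.1924 + 12·0.1716
 = 1.008 + 1.776 + 1.7424 + 1.248 + 2.1164 + 2.0592
 = 9.95

9.95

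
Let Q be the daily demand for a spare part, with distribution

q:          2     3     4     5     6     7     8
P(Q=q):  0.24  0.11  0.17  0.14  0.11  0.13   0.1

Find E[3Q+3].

16.68

E[3Q+3] = Σ (3q+3)·P(Q=q)
 = 9·0.24 + 12·0.11 + 15·0.17 + 18·0.14 + 21·0.11 + 24·0.13 + 27·0.1
 = 2.16 + 1.32 + 2.55 + 2.52 + 2.31 + 3.12 + 2.7
 = 16.68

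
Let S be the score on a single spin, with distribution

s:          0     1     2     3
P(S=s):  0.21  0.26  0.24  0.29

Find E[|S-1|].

1.03

E[|S-1|] = Σ |s-1|·P(S=s)
 = 1·0.21 + 0·0.26 + 1·0.24 + 2·0.29
 = 0.21 + 0 + 0.24 + 0.58
 = 1.03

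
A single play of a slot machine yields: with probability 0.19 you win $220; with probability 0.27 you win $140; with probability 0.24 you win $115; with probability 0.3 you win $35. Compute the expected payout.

117.7

E[payout] = 220·0.19 + 140·0.27 + 115·0.24 + 35·0.3
 = 41.8 + 37.8 + 27.6 + 10.5
 = 117.7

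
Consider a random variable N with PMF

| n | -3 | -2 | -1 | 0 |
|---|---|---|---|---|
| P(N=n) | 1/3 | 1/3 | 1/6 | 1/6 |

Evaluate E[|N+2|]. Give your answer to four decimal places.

0.8333

E[|N+2|] = Σ |n+2|·P(N=n)
 = 1·1/3 + 0·1/3 + 1·1/6 + 2·1/6
 = 1/3 + 0 + 1/6 + 1/3
 = 5/6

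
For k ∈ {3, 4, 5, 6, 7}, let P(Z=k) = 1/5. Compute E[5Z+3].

E[5Z+3] = Σ (5z+3)·P(Z=z)
 = 18·1/5 + 23·1/5 + 28·1/5 + 33·1/5 + 38·1/5
 = 18/5 + 23/5 + 28/5 + 33/5 + 38/5
 = 28

28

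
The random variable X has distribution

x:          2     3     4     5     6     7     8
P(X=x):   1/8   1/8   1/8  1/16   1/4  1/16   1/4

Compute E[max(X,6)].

6.5625

E[max(X,6)] = Σ max(x,6)·P(X=x)
 = 6·1/8 + 6·1/8 + 6·1/8 + 6·1/16 + 6·1/4 + 7·1/16 + 8·1/4
 = 3/4 + 3/4 + 3/4 + 3/8 + 3/2 + 7/16 + 2
 = 105/16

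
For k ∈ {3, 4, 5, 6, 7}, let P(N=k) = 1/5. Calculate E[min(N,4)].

E[min(N,4)] = Σ min(n,4)·P(N=n)
 = 3·1/5 + 4·1/5 + 4·1/5 + 4·1/5 + 4·1/5
 = 3/5 + 4/5 + 4/5 + 4/5 + 4/5
 = 19/5

3.8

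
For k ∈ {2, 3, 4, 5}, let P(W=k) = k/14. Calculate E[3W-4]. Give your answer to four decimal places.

7.5714

E[3W-4] = Σ (3w-4)·P(W=w)
 = 2·1/7 + 5·3/14 + 8·2/7 + 11·5/14
 = 2/7 + 15/14 + 16/7 + 55/14
 = 53/7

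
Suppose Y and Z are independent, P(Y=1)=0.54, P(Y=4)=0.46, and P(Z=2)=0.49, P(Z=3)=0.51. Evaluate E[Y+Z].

E[Y+Z] = Σ_y Σ_z (y+z) · P(Y=y)P(Z=z)
 = 3·0.2646 + 4·0.2754 + 6·0.2254 + 7·0.2346
 = 0.7938 + 1.1016 + 1.3524 + 1.6422
 = 4.89

4.89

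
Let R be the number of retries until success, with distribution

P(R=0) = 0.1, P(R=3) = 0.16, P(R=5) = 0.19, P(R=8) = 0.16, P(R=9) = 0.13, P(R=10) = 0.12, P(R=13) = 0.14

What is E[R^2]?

62.62

E[R^2] = Σ r^2·P(R=r)
 = 0·0.1 + 9·0.16 + 25·0.19 + 64·0.16 + 81·0.13 + 100·0.12 + 169·0.14
 = 0 + 1.44 + 4.75 + 10.24 + 10.53 + 12 + 23.66
 = 62.62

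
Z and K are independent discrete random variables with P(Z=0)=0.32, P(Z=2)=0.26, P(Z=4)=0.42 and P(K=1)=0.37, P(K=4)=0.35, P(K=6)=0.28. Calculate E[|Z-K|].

2.3748

E[|Z-K|] = Σ_z Σ_k |z-k| · P(Z=z)P(K=k)
 = 1·0.1184 + 4·0.112 + 6·0.0896 + 1·0.0962 + 2·0.091 + 4·0.0728 + 3·0.1554 + 0·0.147 + 2·0.1176
 = 0.1184 + 0.448 + 0.5376 + 0.0962 + 0.182 + 0.2912 + 0.4662 + 0 + 0.2352
 = 2.3748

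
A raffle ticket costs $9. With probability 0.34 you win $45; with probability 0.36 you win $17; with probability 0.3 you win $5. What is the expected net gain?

E[payout] = 45·0.34 + 17·0.36 + 5·0.3
 = 15.3 + 6.12 + 1.5
 = 22.92
Net = 22.92 - 9 = 13.92

13.92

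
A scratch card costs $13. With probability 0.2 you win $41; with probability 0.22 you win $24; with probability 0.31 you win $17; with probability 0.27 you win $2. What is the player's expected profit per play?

6.29

E[payout] = 41·0.2 + 24·0.22 + 17·0.31 + 2·0.27
 = 8.2 + 5.28 + 5.27 + 0.54
 = 19.29
Net = 19.29 - 13 = 6.29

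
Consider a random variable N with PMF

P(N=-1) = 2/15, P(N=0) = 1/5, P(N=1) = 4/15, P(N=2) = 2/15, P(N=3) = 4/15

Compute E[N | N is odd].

P(N is odd) = 2/15 + 4/15 + 4/15 = 2/3.
E[N | N is odd] = [(-1)·2/15 + 1·4/15 + 3·4/15] / (2/3)
 = 14/15 / (2/3)
 = 7/5

1.4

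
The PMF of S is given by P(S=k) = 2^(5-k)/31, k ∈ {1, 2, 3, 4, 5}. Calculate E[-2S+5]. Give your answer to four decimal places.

1.3226

E[-2S+5] = Σ (-2s+5)·P(S=s)
 = 3·16/31 + 1·8/31 + (-1)·4/31 + (-3)·2/31 + (-5)·1/31
 = 48/31 + 8/31 + (-4/31) + (-6/31) + (-5/31)
 = 41/31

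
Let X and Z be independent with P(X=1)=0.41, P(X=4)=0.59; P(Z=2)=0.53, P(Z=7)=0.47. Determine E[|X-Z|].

E[|X-Z|] = Σ_x Σ_z |x-z| · P(X=x)P(Z=z)
 = 1·0.2173 + 6·0.1927 + 2·0.3127 + 3·0.2773
 = 0.2173 + 1.1562 + 0.6254 + 0.8319
 = 2.8308

2.8308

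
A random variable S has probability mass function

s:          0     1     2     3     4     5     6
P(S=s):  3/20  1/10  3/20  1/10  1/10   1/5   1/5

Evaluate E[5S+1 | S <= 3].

P(S <= 3) = 3/20 + 1/10 + 3/20 + 1/10 = 1/2.
E[5S+1 | S <= 3] = [1·3/20 + 6·1/10 + 11·3/20 + 16·1/10] / (1/2)
 = 4 / (1/2)
 = 8

8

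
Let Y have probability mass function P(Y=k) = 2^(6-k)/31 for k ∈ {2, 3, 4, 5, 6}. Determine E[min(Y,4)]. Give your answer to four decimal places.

E[min(Y,4)] = Σ min(y,4)·P(Y=y)
 = 2·16/31 + 3·8/31 + 4·4/31 + 4·2/31 + 4·1/31
 = 32/31 + 24/31 + 16/31 + 8/31 + 4/31
 = 84/31

2.7097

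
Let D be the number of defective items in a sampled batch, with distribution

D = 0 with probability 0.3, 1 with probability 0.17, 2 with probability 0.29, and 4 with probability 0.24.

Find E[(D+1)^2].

E[(D+1)^2] = Σ (d+1)^2·P(D=d)
 = 1·0.3 + 4·0.17 + 9·0.29 + 25·0.24
 = 0.3 + 0.68 + 2.61 + 6
 = 9.59

9.59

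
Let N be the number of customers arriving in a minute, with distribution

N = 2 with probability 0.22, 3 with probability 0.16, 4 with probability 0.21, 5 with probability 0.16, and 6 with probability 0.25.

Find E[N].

4.06

E[N] = Σ n·P(N=n)
 = 2·0.22 + 3·0.16 + 4·0.21 + 5·0.16 + 6·0.25
 = 0.44 + 0.48 + 0.84 + 0.8 + 1.5
 = 4.06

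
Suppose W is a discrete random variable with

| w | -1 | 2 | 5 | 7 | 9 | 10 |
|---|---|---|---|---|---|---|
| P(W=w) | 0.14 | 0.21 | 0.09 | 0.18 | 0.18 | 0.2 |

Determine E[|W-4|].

E[|W-4|] = Σ |w-4|·P(W=w)
 = 5·0.14 + 2·0.21 + 1·0.09 + 3·0.18 + 5·0.18 + 6·0.2
 = 0.7 + 0.42 + 0.09 + 0.54 + 0.9 + 1.2
 = 3.85

3.85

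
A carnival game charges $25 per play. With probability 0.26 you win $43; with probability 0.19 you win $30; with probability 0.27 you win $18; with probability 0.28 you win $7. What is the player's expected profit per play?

-1.3

E[payout] = 43·0.26 + 30·0.19 + 18·0.27 + 7·0.28
 = 11.18 + 5.7 + 4.86 + 1.96
 = 23.7
Net = 23.7 - 25 = -1.3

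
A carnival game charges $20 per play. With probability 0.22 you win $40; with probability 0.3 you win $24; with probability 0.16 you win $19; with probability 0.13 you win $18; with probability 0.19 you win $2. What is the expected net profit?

1.76

E[payout] = 40·0.22 + 24·0.3 + 19·0.16 + 18·0.13 + 2·0.19
 = 8.8 + 7.2 + 3.04 + 2.34 + 0.38
 = 21.76
Net = 21.76 - 20 = 1.76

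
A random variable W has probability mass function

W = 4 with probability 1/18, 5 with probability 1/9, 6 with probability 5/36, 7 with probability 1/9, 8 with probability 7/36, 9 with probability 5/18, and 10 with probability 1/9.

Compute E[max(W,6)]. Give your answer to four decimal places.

7.7778

E[max(W,6)] = Σ max(w,6)·P(W=w)
 = 6·1/18 + 6·1/9 + 6·5/36 + 7·1/9 + 8·7/36 + 9·5/18 + 10·1/9
 = 1/3 + 2/3 + 5/6 + 7/9 + 14/9 + 5/2 + 10/9
 = 70/9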